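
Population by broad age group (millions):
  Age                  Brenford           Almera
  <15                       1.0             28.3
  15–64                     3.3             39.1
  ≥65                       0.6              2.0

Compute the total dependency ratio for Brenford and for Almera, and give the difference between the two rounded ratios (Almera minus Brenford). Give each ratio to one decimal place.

Brenford: (1.0 + 0.6) / 3.3 × 100 = 1.6 / 3.3 × 100 = 48.5
Almera: (28.3 + 2.0) / 39.1 × 100 = 30.3 / 39.1 × 100 = 77.5

Brenford: 48.5
Almera: 77.5
Difference: +29.0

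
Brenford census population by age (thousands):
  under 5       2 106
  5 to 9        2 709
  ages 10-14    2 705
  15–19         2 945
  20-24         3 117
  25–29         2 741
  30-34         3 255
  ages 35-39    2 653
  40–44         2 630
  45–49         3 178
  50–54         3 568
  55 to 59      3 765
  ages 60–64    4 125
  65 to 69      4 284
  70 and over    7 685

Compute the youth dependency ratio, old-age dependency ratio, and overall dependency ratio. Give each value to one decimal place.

Youth dependency ratio: 23.5
Old-age dependency ratio: 37.4
Total dependency ratio: 60.9

0–14: 2 106 + 2 709 + 2 705 = 7 520
15–64: 2 945 + 3 117 + 2 741 + 3 255 + 2 653 + 2 630 + 3 178 + 3 568 + 3 765 + 4 125 = 31 977
65+: 4 284 + 7 685 = 11 969
Youth dependency ratio = 7 520 / 31 977 × 100 = 23.5
Old-age dependency ratio = 11 969 / 31 977 × 100 = 37.4
Total dependency ratio = (7 520 + 11 969) / 31 977 × 100 = 19 489 / 31 977 × 100 = 60.9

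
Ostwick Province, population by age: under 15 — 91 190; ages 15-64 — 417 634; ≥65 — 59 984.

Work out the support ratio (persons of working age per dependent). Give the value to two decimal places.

Support ratio = 417 634 / (91 190 + 59 984) = 417 634 / 151 174 = 2.76

Support ratio: 2.76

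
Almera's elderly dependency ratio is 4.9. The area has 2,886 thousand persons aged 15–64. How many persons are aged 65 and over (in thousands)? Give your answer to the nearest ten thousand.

Aged 65 and over: 140

Old-age dependency ratio = elderly / working-age × 100
4.9 = E / 2,886 × 100
⇒ 140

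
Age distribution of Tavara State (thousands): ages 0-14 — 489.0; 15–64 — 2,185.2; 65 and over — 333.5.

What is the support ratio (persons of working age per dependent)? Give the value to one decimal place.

Support ratio = 2,185.2 / (489.0 + 333.5) = 2,185.2 / 822.5 = 2.7

Support ratio: 2.7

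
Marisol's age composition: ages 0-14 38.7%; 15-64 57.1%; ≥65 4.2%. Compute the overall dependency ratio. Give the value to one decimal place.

Total dependency ratio = (38.7 + 4.2) / 57.1 × 100 = 42.9 / 57.1 × 100 = 75.1

Total dependency ratio: 75.1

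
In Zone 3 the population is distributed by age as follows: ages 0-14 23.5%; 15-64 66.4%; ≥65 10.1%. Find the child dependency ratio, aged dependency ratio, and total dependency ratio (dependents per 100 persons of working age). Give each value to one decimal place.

Youth dependency ratio = 23.5 / 66.4 × 100 = 35.4
Old-age dependency ratio = 10.1 / 66.4 × 100 = 15.2
Total dependency ratio = (23.5 + 10.1) / 66.4 × 100 = 33.6 / 66.4 × 100 = 50.6

Youth dependency ratio: 35.4
Old-age dependency ratio: 15.2
Total dependency ratio: 50.6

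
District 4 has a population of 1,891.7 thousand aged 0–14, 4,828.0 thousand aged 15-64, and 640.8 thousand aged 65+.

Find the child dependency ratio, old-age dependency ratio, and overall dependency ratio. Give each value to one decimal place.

Youth dependency ratio = 1,891.7 / 4,828.0 × 100 = 39.2
Old-age dependency ratio = 640.8 / 4,828.0 × 100 = 13.3
Total dependency ratio = (1,891.7 + 640.8) / 4,828.0 × 100 = 2,532.5 / 4,828.0 × 100 = 52.5

Youth dependency ratio: 39.2
Old-age dependency ratio: 13.3
Total dependency ratio: 52.5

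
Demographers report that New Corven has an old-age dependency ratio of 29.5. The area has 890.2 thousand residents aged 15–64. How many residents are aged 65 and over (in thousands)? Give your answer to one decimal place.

Old-age dependency ratio = elderly / working-age × 100
29.5 = E / 890.2 × 100
⇒ 262.6

Aged 65 and over: 262.6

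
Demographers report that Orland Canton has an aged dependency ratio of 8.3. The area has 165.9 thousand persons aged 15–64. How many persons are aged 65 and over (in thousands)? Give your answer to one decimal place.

Old-age dependency ratio = elderly / working-age × 100
8.3 = E / 165.9 × 100
⇒ 13.8

Aged 65 and over: 13.8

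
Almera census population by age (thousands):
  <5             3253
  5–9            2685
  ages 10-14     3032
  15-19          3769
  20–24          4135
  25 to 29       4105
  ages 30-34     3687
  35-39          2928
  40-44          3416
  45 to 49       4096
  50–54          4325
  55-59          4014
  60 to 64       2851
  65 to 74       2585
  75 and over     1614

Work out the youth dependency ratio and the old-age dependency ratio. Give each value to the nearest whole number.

Youth dependency ratio: 24
Old-age dependency ratio: 11

0–14: 3253 + 2685 + 3032 = 8970
15–64: 3769 + 4135 + 4105 + 3687 + 2928 + 3416 + 4096 + 4325 + 4014 + 2851 = 37326
65+: 2585 + 1614 = 4199
Youth dependency ratio = 8970 / 37326 × 100 = 24
Old-age dependency ratio = 4199 / 37326 × 100 = 11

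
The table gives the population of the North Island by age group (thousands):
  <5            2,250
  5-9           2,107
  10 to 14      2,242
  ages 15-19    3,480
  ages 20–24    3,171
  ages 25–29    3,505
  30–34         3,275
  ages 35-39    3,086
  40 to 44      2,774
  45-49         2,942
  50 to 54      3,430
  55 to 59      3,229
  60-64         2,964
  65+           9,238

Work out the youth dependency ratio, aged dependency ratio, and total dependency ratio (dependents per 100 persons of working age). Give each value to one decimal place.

Youth dependency ratio: 20.7
Old-age dependency ratio: 29.0
Total dependency ratio: 49.7

0–14: 2,250 + 2,107 + 2,242 = 6,599
15–64: 3,480 + 3,171 + 3,505 + 3,275 + 3,086 + 2,774 + 2,942 + 3,430 + 3,229 + 2,964 = 31,856
65+: 9,238
Youth dependency ratio = 6,599 / 31,856 × 100 = 20.7
Old-age dependency ratio = 9,238 / 31,856 × 100 = 29.0
Total dependency ratio = (6,599 + 9,238) / 31,856 × 100 = 15,837 / 31,856 × 100 = 49.7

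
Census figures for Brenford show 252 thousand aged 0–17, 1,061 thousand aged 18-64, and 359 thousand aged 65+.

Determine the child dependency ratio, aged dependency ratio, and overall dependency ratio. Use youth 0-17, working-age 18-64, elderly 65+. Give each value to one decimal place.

Youth dependency ratio: 23.8
Old-age dependency ratio: 33.8
Total dependency ratio: 57.6

Youth dependency ratio = 252 / 1,061 × 100 = 23.8
Old-age dependency ratio = 359 / 1,061 × 100 = 33.8
Total dependency ratio = (252 + 359) / 1,061 × 100 = 611 / 1,061 × 100 = 57.6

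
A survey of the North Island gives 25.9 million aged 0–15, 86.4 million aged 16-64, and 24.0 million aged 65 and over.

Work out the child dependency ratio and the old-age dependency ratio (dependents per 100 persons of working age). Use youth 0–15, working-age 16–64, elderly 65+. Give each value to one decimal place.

Youth dependency ratio: 30.0
Old-age dependency ratio: 27.8

Youth dependency ratio = 25.9 / 86.4 × 100 = 30.0
Old-age dependency ratio = 24.0 / 86.4 × 100 = 27.8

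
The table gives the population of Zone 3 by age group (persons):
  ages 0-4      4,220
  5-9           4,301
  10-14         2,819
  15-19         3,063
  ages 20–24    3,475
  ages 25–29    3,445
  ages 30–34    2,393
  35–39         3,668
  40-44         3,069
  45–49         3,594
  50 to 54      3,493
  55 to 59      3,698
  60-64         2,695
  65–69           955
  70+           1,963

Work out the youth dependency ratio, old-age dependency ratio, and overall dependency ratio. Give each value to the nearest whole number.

0–14: 4,220 + 4,301 + 2,819 = 11,340
15–64: 3,063 + 3,475 + 3,445 + 2,393 + 3,668 + 3,069 + 3,594 + 3,493 + 3,698 + 2,695 = 32,593
65+: 955 + 1,963 = 2,918
Youth dependency ratio = 11,340 / 32,593 × 100 = 35
Old-age dependency ratio = 2,918 / 32,593 × 100 = 9
Total dependency ratio = (11,340 + 2,918) / 32,593 × 100 = 14,258 / 32,593 × 100 = 44

Youth dependency ratio: 35
Old-age dependency ratio: 9
Total dependency ratio: 44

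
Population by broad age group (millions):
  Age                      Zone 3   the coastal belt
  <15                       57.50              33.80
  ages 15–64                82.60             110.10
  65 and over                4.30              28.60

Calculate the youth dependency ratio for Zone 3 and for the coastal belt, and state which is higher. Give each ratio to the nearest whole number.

Zone 3: 57.50 / 82.60 × 100 = 70
the coastal belt: 33.80 / 110.10 × 100 = 31

Zone 3: 70
the coastal belt: 31
Higher: Zone 3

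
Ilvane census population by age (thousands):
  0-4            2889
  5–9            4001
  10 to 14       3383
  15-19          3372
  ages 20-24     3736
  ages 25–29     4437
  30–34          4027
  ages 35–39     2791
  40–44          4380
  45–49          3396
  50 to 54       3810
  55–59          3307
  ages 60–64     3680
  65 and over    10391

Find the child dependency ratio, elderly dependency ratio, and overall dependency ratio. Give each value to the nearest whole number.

Youth dependency ratio: 28
Old-age dependency ratio: 28
Total dependency ratio: 56

0–14: 2889 + 4001 + 3383 = 10273
15–64: 3372 + 3736 + 4437 + 4027 + 2791 + 4380 + 3396 + 3810 + 3307 + 3680 = 36936
65+: 10391
Youth dependency ratio = 10273 / 36936 × 100 = 28
Old-age dependency ratio = 10391 / 36936 × 100 = 28
Total dependency ratio = (10273 + 10391) / 36936 × 100 = 20664 / 36936 × 100 = 56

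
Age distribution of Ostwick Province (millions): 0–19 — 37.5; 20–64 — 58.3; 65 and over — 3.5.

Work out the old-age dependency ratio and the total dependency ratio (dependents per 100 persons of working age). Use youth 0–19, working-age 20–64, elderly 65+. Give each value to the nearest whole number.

Old-age dependency ratio: 6
Total dependency ratio: 70

Old-age dependency ratio = 3.5 / 58.3 × 100 = 6
Total dependency ratio = (37.5 + 3.5) / 58.3 × 100 = 41.0 / 58.3 × 100 = 70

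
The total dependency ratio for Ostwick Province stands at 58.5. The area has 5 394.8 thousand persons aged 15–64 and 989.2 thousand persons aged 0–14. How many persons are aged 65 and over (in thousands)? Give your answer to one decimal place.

Total dependency ratio = (youth + elderly) / working-age × 100
58.5 = (989.2 + E) / 5 394.8 × 100
⇒ 2 166.8

Aged 65 and over: 2 166.8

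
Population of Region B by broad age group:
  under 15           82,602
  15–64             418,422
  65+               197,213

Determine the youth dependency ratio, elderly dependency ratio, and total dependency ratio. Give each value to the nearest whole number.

Youth dependency ratio = 82,602 / 418,422 × 100 = 20
Old-age dependency ratio = 197,213 / 418,422 × 100 = 47
Total dependency ratio = (82,602 + 197,213) / 418,422 × 100 = 279,815 / 418,422 × 100 = 67

Youth dependency ratio: 20
Old-age dependency ratio: 47
Total dependency ratio: 67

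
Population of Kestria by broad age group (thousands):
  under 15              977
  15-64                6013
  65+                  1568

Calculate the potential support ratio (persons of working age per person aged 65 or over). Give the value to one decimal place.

Potential support ratio = 6013 / 1568 = 3.8

Potential support ratio: 3.8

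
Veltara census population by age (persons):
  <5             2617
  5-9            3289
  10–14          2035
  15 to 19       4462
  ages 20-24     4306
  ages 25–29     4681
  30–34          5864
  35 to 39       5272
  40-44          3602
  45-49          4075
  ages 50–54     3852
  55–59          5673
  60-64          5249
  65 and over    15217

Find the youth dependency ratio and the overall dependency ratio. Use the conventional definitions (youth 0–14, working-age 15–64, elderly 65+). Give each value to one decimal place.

Youth dependency ratio: 16.9
Total dependency ratio: 49.2

0–14: 2617 + 3289 + 2035 = 7941
15–64: 4462 + 4306 + 4681 + 5864 + 5272 + 3602 + 4075 + 3852 + 5673 + 5249 = 47036
65+: 15217
Youth dependency ratio = 7941 / 47036 × 100 = 16.9
Total dependency ratio = (7941 + 15217) / 47036 × 100 = 23158 / 47036 × 100 = 49.2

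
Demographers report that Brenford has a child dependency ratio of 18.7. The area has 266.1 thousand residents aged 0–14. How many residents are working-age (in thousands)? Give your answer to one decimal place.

Working-age: 1 423.0

Youth dependency ratio = youth / working-age × 100
18.7 = 266.1 / W × 100
⇒ 1 423.0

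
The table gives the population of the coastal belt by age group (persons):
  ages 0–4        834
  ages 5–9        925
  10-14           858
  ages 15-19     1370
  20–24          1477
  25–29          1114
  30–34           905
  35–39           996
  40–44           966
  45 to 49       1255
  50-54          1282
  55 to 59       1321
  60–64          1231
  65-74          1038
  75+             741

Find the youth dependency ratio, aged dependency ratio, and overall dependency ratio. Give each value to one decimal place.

0–14: 834 + 925 + 858 = 2617
15–64: 1370 + 1477 + 1114 + 905 + 996 + 966 + 1255 + 1282 + 1321 + 1231 = 11917
65+: 1038 + 741 = 1779
Youth dependency ratio = 2617 / 11917 × 100 = 22.0
Old-age dependency ratio = 1779 / 11917 × 100 = 14.9
Total dependency ratio = (2617 + 1779) / 11917 × 100 = 4396 / 11917 × 100 = 36.9

Youth dependency ratio: 22.0
Old-age dependency ratio: 14.9
Total dependency ratio: 36.9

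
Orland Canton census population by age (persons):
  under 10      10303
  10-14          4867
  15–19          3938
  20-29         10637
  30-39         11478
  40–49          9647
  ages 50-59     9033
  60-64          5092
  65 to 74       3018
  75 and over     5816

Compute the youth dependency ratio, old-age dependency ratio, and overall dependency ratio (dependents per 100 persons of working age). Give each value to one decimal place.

Youth dependency ratio: 30.4
Old-age dependency ratio: 17.7
Total dependency ratio: 48.2

0–14: 10303 + 4867 = 15170
15–64: 3938 + 10637 + 11478 + 9647 + 9033 + 5092 = 49825
65+: 3018 + 5816 = 8834
Youth dependency ratio = 15170 / 49825 × 100 = 30.4
Old-age dependency ratio = 8834 / 49825 × 100 = 17.7
Total dependency ratio = (15170 + 8834) / 49825 × 100 = 24004 / 49825 × 100 = 48.2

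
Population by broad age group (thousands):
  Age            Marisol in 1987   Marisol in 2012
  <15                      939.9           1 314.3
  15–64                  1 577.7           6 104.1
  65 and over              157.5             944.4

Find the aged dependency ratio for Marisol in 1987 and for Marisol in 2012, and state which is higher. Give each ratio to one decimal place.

Marisol in 1987: 10.0
Marisol in 2012: 15.5
Higher: Marisol in 2012

Marisol in 1987: 157.5 / 1 577.7 × 100 = 10.0
Marisol in 2012: 944.4 / 6 104.1 × 100 = 15.5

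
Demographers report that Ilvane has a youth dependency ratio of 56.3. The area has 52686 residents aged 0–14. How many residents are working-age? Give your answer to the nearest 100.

Youth dependency ratio = youth / working-age × 100
56.3 = 52686 / W × 100
⇒ 93600

Working-age: 93600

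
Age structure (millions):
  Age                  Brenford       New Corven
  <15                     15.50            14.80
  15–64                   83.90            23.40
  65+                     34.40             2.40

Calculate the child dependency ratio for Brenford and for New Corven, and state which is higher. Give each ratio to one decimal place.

Brenford: 15.50 / 83.90 × 100 = 18.5
New Corven: 14.80 / 23.40 × 100 = 63.2

Brenford: 18.5
New Corven: 63.2
Higher: New Corven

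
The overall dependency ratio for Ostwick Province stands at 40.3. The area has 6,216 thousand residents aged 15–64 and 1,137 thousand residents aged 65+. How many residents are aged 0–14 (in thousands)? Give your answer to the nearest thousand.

Aged 0–14: 1,368

Total dependency ratio = (youth + elderly) / working-age × 100
40.3 = (Y + 1,137) / 6,216 × 100
⇒ 1,368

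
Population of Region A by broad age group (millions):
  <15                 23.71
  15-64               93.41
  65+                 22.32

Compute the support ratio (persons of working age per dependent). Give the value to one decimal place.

Support ratio = 93.41 / (23.71 + 22.32) = 93.41 / 46.03 = 2.0

Support ratio: 2.0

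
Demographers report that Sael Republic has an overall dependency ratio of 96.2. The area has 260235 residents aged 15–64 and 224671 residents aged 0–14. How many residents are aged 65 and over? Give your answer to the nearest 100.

Total dependency ratio = (youth + elderly) / working-age × 100
96.2 = (224671 + E) / 260235 × 100
⇒ 25700

Aged 65 and over: 25700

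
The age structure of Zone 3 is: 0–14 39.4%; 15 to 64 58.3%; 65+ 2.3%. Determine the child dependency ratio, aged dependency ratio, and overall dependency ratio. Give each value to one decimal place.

Youth dependency ratio: 67.6
Old-age dependency ratio: 3.9
Total dependency ratio: 71.5

Youth dependency ratio = 39.4 / 58.3 × 100 = 67.6
Old-age dependency ratio = 2.3 / 58.3 × 100 = 3.9
Total dependency ratio = (39.4 + 2.3) / 58.3 × 100 = 41.7 / 58.3 × 100 = 71.5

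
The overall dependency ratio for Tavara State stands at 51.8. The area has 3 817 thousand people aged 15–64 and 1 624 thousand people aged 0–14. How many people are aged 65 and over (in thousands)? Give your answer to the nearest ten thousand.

Total dependency ratio = (youth + elderly) / working-age × 100
51.8 = (1 624 + E) / 3 817 × 100
⇒ 350

Aged 65 and over: 350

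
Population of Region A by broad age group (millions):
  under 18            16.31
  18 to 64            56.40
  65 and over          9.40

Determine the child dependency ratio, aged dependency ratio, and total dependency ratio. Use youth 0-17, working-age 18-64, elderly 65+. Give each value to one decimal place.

Youth dependency ratio = 16.31 / 56.40 × 100 = 28.9
Old-age dependency ratio = 9.40 / 56.40 × 100 = 16.7
Total dependency ratio = (16.31 + 9.40) / 56.40 × 100 = 25.71 / 56.40 × 100 = 45.6

Youth dependency ratio: 28.9
Old-age dependency ratio: 16.7
Total dependency ratio: 45.6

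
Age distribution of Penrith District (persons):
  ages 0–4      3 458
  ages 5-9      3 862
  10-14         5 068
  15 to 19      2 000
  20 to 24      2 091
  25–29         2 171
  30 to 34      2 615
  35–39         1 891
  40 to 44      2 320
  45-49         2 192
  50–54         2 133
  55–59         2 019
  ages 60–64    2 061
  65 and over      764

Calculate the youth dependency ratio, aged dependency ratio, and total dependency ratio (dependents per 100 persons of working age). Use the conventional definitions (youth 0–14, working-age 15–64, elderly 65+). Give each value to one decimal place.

Youth dependency ratio: 57.6
Old-age dependency ratio: 3.6
Total dependency ratio: 61.2

0–14: 3 458 + 3 862 + 5 068 = 12 388
15–64: 2 000 + 2 091 + 2 171 + 2 615 + 1 891 + 2 320 + 2 192 + 2 133 + 2 019 + 2 061 = 21 493
65+: 764
Youth dependency ratio = 12 388 / 21 493 × 100 = 57.6
Old-age dependency ratio = 764 / 21 493 × 100 = 3.6
Total dependency ratio = (12 388 + 764) / 21 493 × 100 = 13 152 / 21 493 × 100 = 61.2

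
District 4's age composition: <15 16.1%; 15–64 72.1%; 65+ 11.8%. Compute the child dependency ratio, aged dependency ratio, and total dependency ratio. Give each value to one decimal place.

Youth dependency ratio: 22.3
Old-age dependency ratio: 16.4
Total dependency ratio: 38.7

Youth dependency ratio = 16.1 / 72.1 × 100 = 22.3
Old-age dependency ratio = 11.8 / 72.1 × 100 = 16.4
Total dependency ratio = (16.1 + 11.8) / 72.1 × 100 = 27.9 / 72.1 × 100 = 38.7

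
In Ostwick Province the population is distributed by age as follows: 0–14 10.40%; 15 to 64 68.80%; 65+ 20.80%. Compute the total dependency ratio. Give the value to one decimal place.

Total dependency ratio: 45.3

Total dependency ratio = (10.40 + 20.80) / 68.80 × 100 = 31.20 / 68.80 × 100 = 45.3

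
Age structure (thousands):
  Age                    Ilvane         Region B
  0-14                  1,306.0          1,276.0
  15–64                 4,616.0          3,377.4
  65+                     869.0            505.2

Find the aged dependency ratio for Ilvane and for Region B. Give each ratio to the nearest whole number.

Ilvane: 869.0 / 4,616.0 × 100 = 19
Region B: 505.2 / 3,377.4 × 100 = 15

Ilvane: 19
Region B: 15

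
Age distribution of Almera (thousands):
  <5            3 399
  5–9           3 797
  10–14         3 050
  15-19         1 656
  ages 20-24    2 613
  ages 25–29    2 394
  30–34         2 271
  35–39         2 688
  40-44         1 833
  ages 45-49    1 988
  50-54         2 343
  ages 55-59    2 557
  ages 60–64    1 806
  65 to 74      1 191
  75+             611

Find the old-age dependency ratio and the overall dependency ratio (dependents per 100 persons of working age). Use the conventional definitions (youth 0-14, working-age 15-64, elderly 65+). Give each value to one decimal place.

0–14: 3 399 + 3 797 + 3 050 = 10 246
15–64: 1 656 + 2 613 + 2 394 + 2 271 + 2 688 + 1 833 + 1 988 + 2 343 + 2 557 + 1 806 = 22 149
65+: 1 191 + 611 = 1 802
Old-age dependency ratio = 1 802 / 22 149 × 100 = 8.1
Total dependency ratio = (10 246 + 1 802) / 22 149 × 100 = 12 048 / 22 149 × 100 = 54.4

Old-age dependency ratio: 8.1
Total dependency ratio: 54.4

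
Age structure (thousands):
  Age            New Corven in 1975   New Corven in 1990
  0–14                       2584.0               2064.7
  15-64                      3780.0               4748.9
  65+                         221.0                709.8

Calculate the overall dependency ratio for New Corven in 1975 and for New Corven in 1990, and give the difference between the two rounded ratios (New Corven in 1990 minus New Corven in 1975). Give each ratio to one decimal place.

New Corven in 1975: 74.2
New Corven in 1990: 58.4
Difference: -15.8

New Corven in 1975: (2584.0 + 221.0) / 3780.0 × 100 = 2805.0 / 3780.0 × 100 = 74.2
New Corven in 1990: (2064.7 + 709.8) / 4748.9 × 100 = 2774.5 / 4748.9 × 100 = 58.4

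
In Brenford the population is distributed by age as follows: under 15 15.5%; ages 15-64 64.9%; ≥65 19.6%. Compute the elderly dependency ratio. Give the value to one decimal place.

Old-age dependency ratio: 30.2

Old-age dependency ratio = 19.6 / 64.9 × 100 = 30.2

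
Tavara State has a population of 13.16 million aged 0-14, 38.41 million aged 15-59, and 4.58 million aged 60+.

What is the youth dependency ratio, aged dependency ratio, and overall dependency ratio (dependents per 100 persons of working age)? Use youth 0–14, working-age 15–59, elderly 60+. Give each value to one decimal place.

Youth dependency ratio = 13.16 / 38.41 × 100 = 34.3
Old-age dependency ratio = 4.58 / 38.41 × 100 = 11.9
Total dependency ratio = (13.16 + 4.58) / 38.41 × 100 = 17.74 / 38.41 × 100 = 46.2

Youth dependency ratio: 34.3
Old-age dependency ratio: 11.9
Total dependency ratio: 46.2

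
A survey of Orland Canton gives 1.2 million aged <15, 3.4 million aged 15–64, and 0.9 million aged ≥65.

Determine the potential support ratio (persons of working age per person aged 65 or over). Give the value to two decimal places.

Potential support ratio: 3.78

Potential support ratio = 3.4 / 0.9 = 3.78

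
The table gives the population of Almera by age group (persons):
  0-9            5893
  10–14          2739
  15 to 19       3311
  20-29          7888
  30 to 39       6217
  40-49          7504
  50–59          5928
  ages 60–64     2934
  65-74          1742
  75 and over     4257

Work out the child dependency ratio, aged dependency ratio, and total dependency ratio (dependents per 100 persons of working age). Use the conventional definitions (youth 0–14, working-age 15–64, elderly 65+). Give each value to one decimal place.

0–14: 5893 + 2739 = 8632
15–64: 3311 + 7888 + 6217 + 7504 + 5928 + 2934 = 33782
65+: 1742 + 4257 = 5999
Youth dependency ratio = 8632 / 33782 × 100 = 25.6
Old-age dependency ratio = 5999 / 33782 × 100 = 17.8
Total dependency ratio = (8632 + 5999) / 33782 × 100 = 14631 / 33782 × 100 = 43.3

Youth dependency ratio: 25.6
Old-age dependency ratio: 17.8
Total dependency ratio: 43.3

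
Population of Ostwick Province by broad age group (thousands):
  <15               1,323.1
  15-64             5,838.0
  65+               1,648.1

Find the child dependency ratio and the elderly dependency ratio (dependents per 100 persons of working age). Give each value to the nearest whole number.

Youth dependency ratio = 1,323.1 / 5,838.0 × 100 = 23
Old-age dependency ratio = 1,648.1 / 5,838.0 × 100 = 28

Youth dependency ratio: 23
Old-age dependency ratio: 28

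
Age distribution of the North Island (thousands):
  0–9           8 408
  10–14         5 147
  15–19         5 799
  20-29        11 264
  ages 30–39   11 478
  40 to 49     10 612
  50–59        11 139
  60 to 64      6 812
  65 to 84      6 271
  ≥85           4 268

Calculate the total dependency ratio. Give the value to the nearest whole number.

0–14: 8 408 + 5 147 = 13 555
15–64: 5 799 + 11 264 + 11 478 + 10 612 + 11 139 + 6 812 = 57 104
65+: 6 271 + 4 268 = 10 539
Total dependency ratio = (13 555 + 10 539) / 57 104 × 100 = 24 094 / 57 104 × 100 = 42

Total dependency ratio: 42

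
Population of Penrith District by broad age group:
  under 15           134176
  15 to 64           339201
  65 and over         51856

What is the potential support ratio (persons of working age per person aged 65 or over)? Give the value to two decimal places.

Potential support ratio = 339201 / 51856 = 6.54

Potential support ratio: 6.54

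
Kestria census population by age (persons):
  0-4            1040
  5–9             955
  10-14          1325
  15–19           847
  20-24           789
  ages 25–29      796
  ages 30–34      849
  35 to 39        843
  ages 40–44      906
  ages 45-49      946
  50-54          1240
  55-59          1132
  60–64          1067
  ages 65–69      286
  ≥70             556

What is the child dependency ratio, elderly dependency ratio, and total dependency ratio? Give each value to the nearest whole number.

0–14: 1040 + 955 + 1325 = 3320
15–64: 847 + 789 + 796 + 849 + 843 + 906 + 946 + 1240 + 1132 + 1067 = 9415
65+: 286 + 556 = 842
Youth dependency ratio = 3320 / 9415 × 100 = 35
Old-age dependency ratio = 842 / 9415 × 100 = 9
Total dependency ratio = (3320 + 842) / 9415 × 100 = 4162 / 9415 × 100 = 44

Youth dependency ratio: 35
Old-age dependency ratio: 9
Total dependency ratio: 44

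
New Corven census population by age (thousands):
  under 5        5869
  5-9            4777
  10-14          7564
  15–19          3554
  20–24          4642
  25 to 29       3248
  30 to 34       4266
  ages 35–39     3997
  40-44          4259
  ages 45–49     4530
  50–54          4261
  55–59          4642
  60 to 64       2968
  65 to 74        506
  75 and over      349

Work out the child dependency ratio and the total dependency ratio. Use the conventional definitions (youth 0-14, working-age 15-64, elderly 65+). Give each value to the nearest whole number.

0–14: 5869 + 4777 + 7564 = 18210
15–64: 3554 + 4642 + 3248 + 4266 + 3997 + 4259 + 4530 + 4261 + 4642 + 2968 = 40367
65+: 506 + 349 = 855
Youth dependency ratio = 18210 / 40367 × 100 = 45
Total dependency ratio = (18210 + 855) / 40367 × 100 = 19065 / 40367 × 100 = 47

Youth dependency ratio: 45
Total dependency ratio: 47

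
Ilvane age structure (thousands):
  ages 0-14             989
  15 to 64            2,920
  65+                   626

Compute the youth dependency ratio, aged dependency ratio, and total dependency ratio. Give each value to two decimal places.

Youth dependency ratio = 989 / 2,920 × 100 = 33.87
Old-age dependency ratio = 626 / 2,920 × 100 = 21.44
Total dependency ratio = (989 + 626) / 2,920 × 100 = 1,615 / 2,920 × 100 = 55.31

Youth dependency ratio: 33.87
Old-age dependency ratio: 21.44
Total dependency ratio: 55.31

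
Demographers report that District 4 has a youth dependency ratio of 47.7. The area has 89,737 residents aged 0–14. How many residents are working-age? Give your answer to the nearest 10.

Youth dependency ratio = youth / working-age × 100
47.7 = 89,737 / W × 100
⇒ 188,130

Working-age: 188,130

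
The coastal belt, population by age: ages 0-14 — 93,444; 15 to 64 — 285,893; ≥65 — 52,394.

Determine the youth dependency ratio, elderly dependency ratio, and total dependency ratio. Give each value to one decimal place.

Youth dependency ratio = 93,444 / 285,893 × 100 = 32.7
Old-age dependency ratio = 52,394 / 285,893 × 100 = 18.3
Total dependency ratio = (93,444 + 52,394) / 285,893 × 100 = 145,838 / 285,893 × 100 = 51.0

Youth dependency ratio: 32.7
Old-age dependency ratio: 18.3
Total dependency ratio: 51.0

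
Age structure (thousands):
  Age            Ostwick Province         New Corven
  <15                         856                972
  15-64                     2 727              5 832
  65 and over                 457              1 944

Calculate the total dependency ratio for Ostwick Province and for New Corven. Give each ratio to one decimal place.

Ostwick Province: 48.1
New Corven: 50.0

Ostwick Province: (856 + 457) / 2 727 × 100 = 1 313 / 2 727 × 100 = 48.1
New Corven: (972 + 1 944) / 5 832 × 100 = 2 916 / 5 832 × 100 = 50.0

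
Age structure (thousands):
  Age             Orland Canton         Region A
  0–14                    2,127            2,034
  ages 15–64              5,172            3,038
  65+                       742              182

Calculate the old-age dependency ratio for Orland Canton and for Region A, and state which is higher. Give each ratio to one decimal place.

Orland Canton: 742 / 5,172 × 100 = 14.3
Region A: 182 / 3,038 × 100 = 6.0

Orland Canton: 14.3
Region A: 6.0
Higher: Orland Canton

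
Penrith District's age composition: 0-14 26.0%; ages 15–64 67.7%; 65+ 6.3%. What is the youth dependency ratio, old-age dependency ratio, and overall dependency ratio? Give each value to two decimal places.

Youth dependency ratio: 38.40
Old-age dependency ratio: 9.31
Total dependency ratio: 47.71

Youth dependency ratio = 26.0 / 67.7 × 100 = 38.40
Old-age dependency ratio = 6.3 / 67.7 × 100 = 9.31
Total dependency ratio = (26.0 + 6.3) / 67.7 × 100 = 32.3 / 67.7 × 100 = 47.71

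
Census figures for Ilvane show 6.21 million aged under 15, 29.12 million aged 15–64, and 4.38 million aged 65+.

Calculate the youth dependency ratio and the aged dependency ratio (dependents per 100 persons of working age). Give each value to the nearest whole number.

Youth dependency ratio: 21
Old-age dependency ratio: 15

Youth dependency ratio = 6.21 / 29.12 × 100 = 21
Old-age dependency ratio = 4.38 / 29.12 × 100 = 15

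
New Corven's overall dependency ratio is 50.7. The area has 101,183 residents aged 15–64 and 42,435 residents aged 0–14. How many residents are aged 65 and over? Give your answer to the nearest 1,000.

Total dependency ratio = (youth + elderly) / working-age × 100
50.7 = (42,435 + E) / 101,183 × 100
⇒ 9,000

Aged 65 and over: 9,000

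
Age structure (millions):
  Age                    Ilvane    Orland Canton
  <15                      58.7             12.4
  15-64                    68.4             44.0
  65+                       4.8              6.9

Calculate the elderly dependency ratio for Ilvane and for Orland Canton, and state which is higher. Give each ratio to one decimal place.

Ilvane: 7.0
Orland Canton: 15.7
Higher: Orland Canton

Ilvane: 4.8 / 68.4 × 100 = 7.0
Orland Canton: 6.9 / 44.0 × 100 = 15.7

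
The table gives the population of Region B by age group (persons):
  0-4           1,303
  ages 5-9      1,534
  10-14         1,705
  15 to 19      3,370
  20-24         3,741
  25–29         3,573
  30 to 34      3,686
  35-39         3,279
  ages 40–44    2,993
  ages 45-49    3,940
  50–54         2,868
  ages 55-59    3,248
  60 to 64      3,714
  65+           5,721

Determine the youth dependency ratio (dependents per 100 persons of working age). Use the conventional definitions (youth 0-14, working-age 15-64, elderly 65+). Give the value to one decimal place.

0–14: 1,303 + 1,534 + 1,705 = 4,542
15–64: 3,370 + 3,741 + 3,573 + 3,686 + 3,279 + 2,993 + 3,940 + 2,868 + 3,248 + 3,714 = 34,412
65+: 5,721
Youth dependency ratio = 4,542 / 34,412 × 100 = 13.2

Youth dependency ratio: 13.2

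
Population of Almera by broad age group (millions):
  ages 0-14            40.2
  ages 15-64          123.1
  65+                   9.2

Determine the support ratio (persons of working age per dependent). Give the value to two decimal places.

Support ratio: 2.49

Support ratio = 123.1 / (40.2 + 9.2) = 123.1 / 49.4 = 2.49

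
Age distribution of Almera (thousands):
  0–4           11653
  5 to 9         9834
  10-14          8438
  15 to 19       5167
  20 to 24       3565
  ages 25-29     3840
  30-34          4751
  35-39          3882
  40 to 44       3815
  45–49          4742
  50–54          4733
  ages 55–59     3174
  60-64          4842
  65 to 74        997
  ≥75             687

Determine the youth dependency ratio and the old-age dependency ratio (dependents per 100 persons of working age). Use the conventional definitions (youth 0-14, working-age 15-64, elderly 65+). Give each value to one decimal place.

0–14: 11653 + 9834 + 8438 = 29925
15–64: 5167 + 3565 + 3840 + 4751 + 3882 + 3815 + 4742 + 4733 + 3174 + 4842 = 42511
65+: 997 + 687 = 1684
Youth dependency ratio = 29925 / 42511 × 100 = 70.4
Old-age dependency ratio = 1684 / 42511 × 100 = 4.0

Youth dependency ratio: 70.4
Old-age dependency ratio: 4.0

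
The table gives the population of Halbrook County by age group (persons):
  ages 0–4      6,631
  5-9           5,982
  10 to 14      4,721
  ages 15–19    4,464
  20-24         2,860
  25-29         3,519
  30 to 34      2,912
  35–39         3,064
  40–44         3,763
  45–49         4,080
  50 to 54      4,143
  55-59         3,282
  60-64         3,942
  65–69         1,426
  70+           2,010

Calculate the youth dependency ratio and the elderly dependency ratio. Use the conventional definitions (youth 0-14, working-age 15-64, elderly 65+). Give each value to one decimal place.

Youth dependency ratio: 48.1
Old-age dependency ratio: 9.5

0–14: 6,631 + 5,982 + 4,721 = 17,334
15–64: 4,464 + 2,860 + 3,519 + 2,912 + 3,064 + 3,763 + 4,080 + 4,143 + 3,282 + 3,942 = 36,029
65+: 1,426 + 2,010 = 3,436
Youth dependency ratio = 17,334 / 36,029 × 100 = 48.1
Old-age dependency ratio = 3,436 / 36,029 × 100 = 9.5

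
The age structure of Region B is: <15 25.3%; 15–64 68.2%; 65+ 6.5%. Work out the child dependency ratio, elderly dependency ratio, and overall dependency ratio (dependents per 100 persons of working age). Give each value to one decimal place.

Youth dependency ratio = 25.3 / 68.2 × 100 = 37.1
Old-age dependency ratio = 6.5 / 68.2 × 100 = 9.5
Total dependency ratio = (25.3 + 6.5) / 68.2 × 100 = 31.8 / 68.2 × 100 = 46.6

Youth dependency ratio: 37.1
Old-age dependency ratio: 9.5
Total dependency ratio: 46.6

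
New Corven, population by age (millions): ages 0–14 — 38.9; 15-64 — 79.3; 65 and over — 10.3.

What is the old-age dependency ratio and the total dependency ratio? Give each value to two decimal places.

Old-age dependency ratio = 10.3 / 79.3 × 100 = 12.99
Total dependency ratio = (38.9 + 10.3) / 79.3 × 100 = 49.2 / 79.3 × 100 = 62.04

Old-age dependency ratio: 12.99
Total dependency ratio: 62.04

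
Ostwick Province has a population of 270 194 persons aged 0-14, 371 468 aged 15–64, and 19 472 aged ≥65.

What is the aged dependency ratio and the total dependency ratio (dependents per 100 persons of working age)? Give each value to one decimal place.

Old-age dependency ratio: 5.2
Total dependency ratio: 78.0

Old-age dependency ratio = 19 472 / 371 468 × 100 = 5.2
Total dependency ratio = (270 194 + 19 472) / 371 468 × 100 = 289 666 / 371 468 × 100 = 78.0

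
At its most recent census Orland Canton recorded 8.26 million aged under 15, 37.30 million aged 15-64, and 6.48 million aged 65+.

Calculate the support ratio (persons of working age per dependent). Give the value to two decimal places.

Support ratio: 2.53

Support ratio = 37.30 / (8.26 + 6.48) = 37.30 / 14.74 = 2.53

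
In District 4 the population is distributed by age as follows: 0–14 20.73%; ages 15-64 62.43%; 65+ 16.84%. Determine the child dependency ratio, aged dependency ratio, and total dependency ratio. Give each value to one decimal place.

Youth dependency ratio = 20.73 / 62.43 × 100 = 33.2
Old-age dependency ratio = 16.84 / 62.43 × 100 = 27.0
Total dependency ratio = (20.73 + 16.84) / 62.43 × 100 = 37.57 / 62.43 × 100 = 60.2

Youth dependency ratio: 33.2
Old-age dependency ratio: 27.0
Total dependency ratio: 60.2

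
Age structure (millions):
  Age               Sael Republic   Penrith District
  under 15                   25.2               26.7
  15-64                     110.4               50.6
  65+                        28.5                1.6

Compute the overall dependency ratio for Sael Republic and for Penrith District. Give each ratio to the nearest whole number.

Sael Republic: (25.2 + 28.5) / 110.4 × 100 = 53.7 / 110.4 × 100 = 49
Penrith District: (26.7 + 1.6) / 50.6 × 100 = 28.3 / 50.6 × 100 = 56

Sael Republic: 49
Penrith District: 56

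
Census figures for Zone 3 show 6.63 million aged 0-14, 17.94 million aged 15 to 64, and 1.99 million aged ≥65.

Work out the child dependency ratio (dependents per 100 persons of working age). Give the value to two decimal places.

Youth dependency ratio: 36.96

Youth dependency ratio = 6.63 / 17.94 × 100 = 36.96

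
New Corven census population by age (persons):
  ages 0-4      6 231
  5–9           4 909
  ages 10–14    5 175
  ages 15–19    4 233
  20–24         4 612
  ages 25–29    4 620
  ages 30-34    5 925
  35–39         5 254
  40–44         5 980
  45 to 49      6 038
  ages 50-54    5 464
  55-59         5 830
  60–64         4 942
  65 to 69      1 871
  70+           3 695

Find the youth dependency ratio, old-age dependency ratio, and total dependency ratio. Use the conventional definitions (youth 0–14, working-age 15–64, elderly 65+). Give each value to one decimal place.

0–14: 6 231 + 4 909 + 5 175 = 16 315
15–64: 4 233 + 4 612 + 4 620 + 5 925 + 5 254 + 5 980 + 6 038 + 5 464 + 5 830 + 4 942 = 52 898
65+: 1 871 + 3 695 = 5 566
Youth dependency ratio = 16 315 / 52 898 × 100 = 30.8
Old-age dependency ratio = 5 566 / 52 898 × 100 = 10.5
Total dependency ratio = (16 315 + 5 566) / 52 898 × 100 = 21 881 / 52 898 × 100 = 41.4

Youth dependency ratio: 30.8
Old-age dependency ratio: 10.5
Total dependency ratio: 41.4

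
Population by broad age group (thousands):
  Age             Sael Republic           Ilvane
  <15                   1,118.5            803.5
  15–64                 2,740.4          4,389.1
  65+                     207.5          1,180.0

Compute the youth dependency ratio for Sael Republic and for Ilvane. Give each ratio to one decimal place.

Sael Republic: 1,118.5 / 2,740.4 × 100 = 40.8
Ilvane: 803.5 / 4,389.1 × 100 = 18.3

Sael Republic: 40.8
Ilvane: 18.3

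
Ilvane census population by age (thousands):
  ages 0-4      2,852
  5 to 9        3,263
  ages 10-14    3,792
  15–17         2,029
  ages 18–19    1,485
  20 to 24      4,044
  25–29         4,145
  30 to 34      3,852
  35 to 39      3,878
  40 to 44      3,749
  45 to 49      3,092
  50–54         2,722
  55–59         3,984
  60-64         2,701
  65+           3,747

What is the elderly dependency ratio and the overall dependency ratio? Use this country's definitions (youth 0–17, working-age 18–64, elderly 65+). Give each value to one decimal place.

Old-age dependency ratio: 11.1
Total dependency ratio: 46.6

0–17: 2,852 + 3,263 + 3,792 + 2,029 = 11,936
18–64: 1,485 + 4,044 + 4,145 + 3,852 + 3,878 + 3,749 + 3,092 + 2,722 + 3,984 + 2,701 = 33,652
65+: 3,747
Old-age dependency ratio = 3,747 / 33,652 × 100 = 11.1
Total dependency ratio = (11,936 + 3,747) / 33,652 × 100 = 15,683 / 33,652 × 100 = 46.6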